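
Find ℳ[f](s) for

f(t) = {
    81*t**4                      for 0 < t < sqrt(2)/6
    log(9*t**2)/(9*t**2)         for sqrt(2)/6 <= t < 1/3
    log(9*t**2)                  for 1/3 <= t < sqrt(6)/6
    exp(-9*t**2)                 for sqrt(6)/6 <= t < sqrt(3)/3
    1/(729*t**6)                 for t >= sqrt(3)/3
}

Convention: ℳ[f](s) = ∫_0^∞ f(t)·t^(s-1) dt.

(27*2**(s/2)*s**2*(s/2 - 3)*(s/2 + 2)*(s**2/4 - s + 1)*uppergamma(s/2, 3/2) - 27*2**(s/2)*s**2*(s/2 - 3)*(s/2 + 2)*(s**2/4 - s + 1)*uppergamma(s/2, 3) - 27*2**(s/2)*s**2*(s/2 - 3)*(s/2 + 2) + 108*2**(s/2)*(s/2 - 3)*(s/2 + 2)*(s**2/4 - s + 1) - 54*3**(s/2)*s*(s/2 - 3)*(s/2 + 2)*(s**2/4 - s + 1)*log(2) + 54*3**(s/2)*s*(s/2 - 3)*(s/2 + 2)*(s**2/4 - s + 1)*log(3) - 108*3**(s/2)*(s/2 - 3)*(s/2 + 2)*(s**2/4 - s + 1) - 6**(s/2)*s**2*(s/2 + 2)*(s**2/4 - s + 1) + 27*s**3*(s/2 - 3)*(s/2 + 2)*log(2) - 54*s**2*(s/2 - 3)*(s/2 + 2)*log(2) + 54*s**2*(s/2 - 3)*(s/2 + 2) + 27*s**2*(s/2 - 3)*(s**2/4 - s + 1)/4)/(54*2**(s/2)*3**s*s**2*(s/2 - 3)*(s/2 + 2)*(s**2/4 - s + 1))
  -4 < Re(s) < 6

remove the common scale on t first: t**4 on [0, sqrt(2)/2); log(t**2)/t**2 on [sqrt(2)/2, 1); log(t**2) on [1, sqrt(6)/2); …
remove the power substitution first: t**2 on [0, 1/2); log(t)/t on [1/2, 1); log(t) on [1, 3/2); …
treat the 5 regions marked off by sqrt(2)/6, 1/3, sqrt(6)/6, sqrt(3)/3 separately and sum
∫ 81*t**4·t^(s-1) over [0, sqrt(2)/6)
the [sqrt(2)/6, 1/3) slice contributes ∫ log(9*t**2)/(9*t**2)·t^(s-1) dt
over [1/3, sqrt(6)/6), the kernel integral of log(9*t**2) enters the sum
over [sqrt(6)/6, sqrt(3)/3), the kernel integral of exp(-9*t**2) enters the sum
∫ over [sqrt(3)/3, ∞) of 1/(729*t**6)·t^(s-1) joins the sum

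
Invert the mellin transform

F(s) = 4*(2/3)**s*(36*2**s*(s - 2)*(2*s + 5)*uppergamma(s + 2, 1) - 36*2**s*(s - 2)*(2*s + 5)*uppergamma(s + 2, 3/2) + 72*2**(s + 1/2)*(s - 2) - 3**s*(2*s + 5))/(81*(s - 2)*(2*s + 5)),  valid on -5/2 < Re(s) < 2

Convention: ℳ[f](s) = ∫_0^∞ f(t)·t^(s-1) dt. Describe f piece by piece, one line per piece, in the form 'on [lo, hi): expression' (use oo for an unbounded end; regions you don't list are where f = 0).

on [0, 4/3): sqrt(6)*t**(5/2)/2
on [4/3, 2): t**2*exp(-3*t/4)
on [2, oo): 16/(81*t**2)

peel off the shared t-power: sqrt(6)*sqrt(t)/2 on [0, 4/3); exp(-3*t/4) on [4/3, 2); 16/(81*t**4) on [2, ∞)
reversing the common scale on t: sqrt(t) on [0, 2); exp(-t/2) on [2, 3); t**(-4) on [3, ∞)
treat the 3 regions marked off by 4/3, 2 separately and sum
over [0, 4/3), the kernel integral of sqrt(6)*t**(5/2)/2 enters the sum
segment [4/3, 2) carries t**2*exp(-3*t/4); integrate it
segment 2 to ∞ holds 16/(81*t**2); add its integral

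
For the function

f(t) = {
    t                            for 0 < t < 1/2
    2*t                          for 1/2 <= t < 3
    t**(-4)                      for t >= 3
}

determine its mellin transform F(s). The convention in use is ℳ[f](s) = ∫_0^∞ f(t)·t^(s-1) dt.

(970*6**s*s - 3890*6**s - 81*s + 324)/(162*2**s*(s**2 - 3*s - 4))
  -1 < Re(s) < 4

integrate the 3 segments split at 1/2, 3, then add the results
over [0, 1/2), the kernel integral of t enters the sum
piece [1/2, 3): integrate 2*t against the kernel
∫ t**(-4)·t^(s-1) over [3, ∞)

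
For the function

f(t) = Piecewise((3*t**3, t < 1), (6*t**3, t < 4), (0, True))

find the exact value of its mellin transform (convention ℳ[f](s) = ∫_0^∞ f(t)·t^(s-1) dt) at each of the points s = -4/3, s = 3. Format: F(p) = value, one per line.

F(-4/3) = -9/5 + 144*2**(1/3)/5
F(3) = 8191/2

summing 2 kernel integrals split by 1 yields ℳ[f](s)
the [0, 1) slice contributes ∫ 3*t**3·t^(s-1) dt
piece [1, 4): integrate 6*t**3 against the kernel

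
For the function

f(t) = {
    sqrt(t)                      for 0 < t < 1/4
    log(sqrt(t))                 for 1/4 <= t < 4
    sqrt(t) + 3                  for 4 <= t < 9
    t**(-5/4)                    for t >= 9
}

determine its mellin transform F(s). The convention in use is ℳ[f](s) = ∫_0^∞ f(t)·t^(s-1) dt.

remove the power substitution first: t on [0, 1/2); log(t) on [1/2, 2); t + 3 on [2, 3); …
integrate the 4 segments split at 1/4, 4, 9, then add the results
∫ over [0, 1/4) of sqrt(t)·t^(s-1) joins the sum
over [1/4, 4), the kernel integral of log(sqrt(t)) enters the sum
the [4, 9) slice contributes ∫ (sqrt(t) + 3)·t^(s-1) dt
piece [9, ∞): integrate t**(-5/4) against the kernel

(-1080*2**(4*s)*s**2*(4*s - 5) + 108*2**(4*s)*s*(2*s + 1)*(4*s - 5)*log(2) - 324*2**(4*s)*s*(4*s - 5) - 54*2**(4*s)*(2*s + 1)*(4*s - 5) - 16*sqrt(3)*6**(2*s)*s**2*(2*s + 1) + 1296*6**(2*s)*s**2*(4*s - 5) + 324*6**(2*s)*s*(4*s - 5) + 108*s**2*(4*s - 5) + 108*s*(2*s + 1)*(4*s - 5)*log(2) + (4*s - 5)*(108*s + 54))/(108*2**(2*s)*s**2*(2*s + 1)*(4*s - 5))
  -1/2 < Re(s) < 5/4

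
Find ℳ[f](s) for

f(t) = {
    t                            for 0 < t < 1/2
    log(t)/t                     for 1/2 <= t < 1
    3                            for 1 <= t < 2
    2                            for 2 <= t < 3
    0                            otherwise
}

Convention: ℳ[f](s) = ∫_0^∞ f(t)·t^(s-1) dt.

treat the 4 regions marked off by 1/2, 1, 2 separately and sum
the [0, 1/2) slice contributes ∫ t·t^(s-1) dt
between 1/2 and 1 the integrand is log(t)/t·t^(s-1)
on [1, 2) integrate f = 3 against the kernel
between 2 and 3 the integrand is 2·t^(s-1)

(2*2**(2*s)*(s + 1)*(s**2 - 2*s + 1) - 2*2**s*s*(s + 1) - 6*2**s*(s + 1)*(s**2 - 2*s + 1) + 4*6**s*(s + 1)*(s**2 - 2*s + 1) + 4*s**2*(s + 1)*log(2) - 4*s*(s + 1)*log(2) + 4*s*(s + 1) + s*(s**2 - 2*s + 1))/(2*2**s*s*(s + 1)*(s**2 - 2*s + 1))
  Re(s) > -1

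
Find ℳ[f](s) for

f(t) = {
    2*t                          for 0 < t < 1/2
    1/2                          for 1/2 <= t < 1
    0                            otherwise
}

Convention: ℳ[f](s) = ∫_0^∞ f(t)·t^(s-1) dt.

strip the common scale on t: t on [0, 1); 1/2 on [1, 2)
breakpoints 1/2: one integral from each of the 2 segments
on [0, 1/2) integrate f = 2*t against the kernel
∫ over [1/2, 1) of 1/2·t^(s-1) joins the sum

(2**s*(s + 1) + s - 1)/(2*2**s*s*(s + 1))
  Re(s) > -1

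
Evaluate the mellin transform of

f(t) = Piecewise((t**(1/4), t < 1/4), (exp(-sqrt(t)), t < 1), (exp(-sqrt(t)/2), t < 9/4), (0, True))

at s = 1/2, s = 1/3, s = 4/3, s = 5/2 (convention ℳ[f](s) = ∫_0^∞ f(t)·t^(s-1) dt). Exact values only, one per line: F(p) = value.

reversing the power substitution: sqrt(t) on [0, 1/2); exp(-t) on [1/2, 1); exp(-t/2) on [1, 3/2)
decompose at 1/4, 1; ℳ[f](s) sums the 3 pieces' integrals
on [0, 1/4) integrate f = t**(1/4) against the kernel
the [1/4, 1) slice contributes ∫ exp(-sqrt(t))·t^(s-1) dt
on [1, 9/4): add ∫ exp(-sqrt(t)/2)·t^(s-1) dt

F(1/2) = -4*exp(-3/4) - 2*exp(-1) + sqrt(2)/3 + 6*exp(-1/2)
F(1/3) = -2*2**(2/3)*uppergamma(2/3, 3/4) - 2*uppergamma(2/3, 1) + 3*2**(5/6)/7 + 2*uppergamma(2/3, 1/2) + 2*2**(2/3)*uppergamma(2/3, 1/2)
F(4/3) = -8*2**(2/3)*uppergamma(8/3, 3/4) - 2*uppergamma(8/3, 1) + 3*2**(5/6)/76 + 2*uppergamma(8/3, 1/2) + 8*2**(2/3)*uppergamma(8/3, 1/2)
F(5/2) = -12993*exp(-3/4)/4 - 130*exp(-1) + sqrt(2)/176 + 20889*exp(-1/2)/8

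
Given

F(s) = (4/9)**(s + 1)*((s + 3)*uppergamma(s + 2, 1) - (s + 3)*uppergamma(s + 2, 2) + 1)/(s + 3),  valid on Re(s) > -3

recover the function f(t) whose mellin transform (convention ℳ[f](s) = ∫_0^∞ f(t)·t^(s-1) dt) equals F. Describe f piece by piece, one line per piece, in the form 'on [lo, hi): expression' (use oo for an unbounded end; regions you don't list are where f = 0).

on [0, 4/9): 81*t**3/16
on [4/9, 8/9): 9*t**2*exp(-9*t/4)/4

invert the common scale on t to get 3*t**3/2 on [0, 2/3); t**2*exp(-3*t/2) on [2/3, 4/3)
strip the shared t-power: 3*t/2 on [0, 2/3); exp(-3*t/2) on [2/3, 4/3)
peel off the common scale on t: t on [0, 1); exp(-t) on [1, 2)
cuts at 4/9: linearity sums the 2 kernel integrals
the [0, 4/9) slice contributes ∫ 81*t**3/16·t^(s-1) dt
∫ 9*t**2*exp(-9*t/4)/4·t^(s-1) over [4/9, 8/9)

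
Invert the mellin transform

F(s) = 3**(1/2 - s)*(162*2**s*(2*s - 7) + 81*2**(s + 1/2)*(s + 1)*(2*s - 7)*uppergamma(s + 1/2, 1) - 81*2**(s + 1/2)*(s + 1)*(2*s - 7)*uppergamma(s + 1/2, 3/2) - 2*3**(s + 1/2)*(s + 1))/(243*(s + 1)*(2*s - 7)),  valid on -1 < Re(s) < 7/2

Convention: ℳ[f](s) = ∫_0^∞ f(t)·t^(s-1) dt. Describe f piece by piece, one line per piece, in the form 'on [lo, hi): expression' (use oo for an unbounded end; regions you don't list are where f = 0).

undo the shared t-power: sqrt(3)*sqrt(t) on [0, 2/3); exp(-3*t/2) on [2/3, 1); 1/(81*t**4) on [1, ∞)
peel off the common scale on t: sqrt(t) on [0, 2); exp(-t/2) on [2, 3); t**(-4) on [3, ∞)
summing 3 kernel integrals split by 2/3, 1 yields ℳ[f](s)
the [0, 2/3) slice contributes ∫ sqrt(3)*t·t^(s-1) dt
∫ sqrt(t)*exp(-3*t/2)·t^(s-1) over [2/3, 1)
on [1, ∞) integrate f = 1/(81*t**(7/2)) against the kernel

on [0, 2/3): sqrt(3)*t
on [2/3, 1): sqrt(t)*exp(-3*t/2)
on [1, oo): 1/(81*t**(7/2))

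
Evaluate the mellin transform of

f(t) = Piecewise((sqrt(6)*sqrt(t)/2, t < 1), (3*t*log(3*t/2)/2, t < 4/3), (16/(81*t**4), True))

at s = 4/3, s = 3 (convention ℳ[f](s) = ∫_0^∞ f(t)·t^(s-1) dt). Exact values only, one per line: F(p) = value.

remove the common scale on t first: sqrt(3)*sqrt(t) on [0, 1/2); 3*t*log(3*t) on [1/2, 2/3); 1/(81*t**4) on [2/3, ∞)
reversing the common scale on t: sqrt(t) on [0, 3/2); t*log(t) on [3/2, 2); t**(-4) on [2, ∞)
the 3 pieces separated at 1, 4/3 each add one integral
∫ over [0, 1) of sqrt(6)*sqrt(t)/2·t^(s-1) joins the sum
on [1, 4/3): add ∫ 3*t*log(3*t/2)/2·t^(s-1) dt
[4/3, ∞) adds the kernel integral of 16/(81*t**4)

F(4/3) = -9*log(3)/14 - 719*6**(2/3)/4704 + 27/98 + 9*log(2)/14 + 3*sqrt(6)/11 + 8*6**(2/3)*log(2)/21
F(3) = -3*log(3)/8 - 47/864 + sqrt(6)/7 + 337*log(2)/216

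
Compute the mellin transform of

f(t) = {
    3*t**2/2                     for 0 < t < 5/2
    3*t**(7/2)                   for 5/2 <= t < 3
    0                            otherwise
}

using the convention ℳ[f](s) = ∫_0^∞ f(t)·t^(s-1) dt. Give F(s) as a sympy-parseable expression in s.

3*(4*3**(s + 7/2)*(s + 2) + (5/2)**(s + 2)*(2*s + 7) - 4*(5/2)**(s + 7/2)*(s + 2))/(2*(s + 2)*(2*s + 7))
  Re(s) > -2

split f at 5/2: ℳ[f](s) collects 2 kernel integrals
piece [0, 5/2): integrate 3*t**2/2 against the kernel
[5/2, 3) adds the kernel integral of 3*t**(7/2)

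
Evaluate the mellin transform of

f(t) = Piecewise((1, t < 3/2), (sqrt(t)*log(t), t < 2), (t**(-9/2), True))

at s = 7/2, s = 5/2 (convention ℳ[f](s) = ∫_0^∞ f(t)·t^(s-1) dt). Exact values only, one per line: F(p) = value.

peel off the shared t-power: 1/sqrt(t) on [0, 3/2); log(t) on [3/2, 2); t**(-5) on [2, ∞)
the shared t-power comes off first: sqrt(t) on [0, 3/2); t*log(t) on [3/2, 2); t**(-4) on [2, ∞)
slice at 3/2, 2, transform all 3 pieces, and sum them
segment 0 to 3/2 holds 1; add its integral
for t in [3/2, 2): the term is ∫ sqrt(t)*log(t)·t^(s-1)
over [2, ∞), the kernel integral of t**(-9/2) enters the sum

F(7/2) = -81*log(3)/64 - 47/256 + 27*sqrt(6)/56 + 337*log(2)/64
F(5/2) = -9*log(3)/8 - 7/18 + 9*sqrt(6)/20 + 91*log(2)/24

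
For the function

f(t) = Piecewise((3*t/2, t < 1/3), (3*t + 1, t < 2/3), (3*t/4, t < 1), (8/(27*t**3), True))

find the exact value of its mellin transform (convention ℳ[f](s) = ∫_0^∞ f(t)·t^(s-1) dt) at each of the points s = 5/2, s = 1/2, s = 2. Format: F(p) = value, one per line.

F(5/2) = -19*sqrt(3)/945 + 116*sqrt(6)/945 + 305/378
F(1/2) = -7*sqrt(3)/9 + 167/270 + sqrt(6)
F(2) = 11/12

reversing the common scale on t: t on [0, 1/2); 2*t + 1 on [1/2, 1); t/2 on [1, 3/2); …
linearity at 1/3, 2/3, 1 turns ℳ[f](s) into 4 summed integrals
segment 0 to 1/3 holds 3*t/2; add its integral
on [1/3, 2/3) integrate f = (3*t + 1) against the kernel
on [2/3, 1): add ∫ 3*t/4·t^(s-1) dt
the [1, ∞) slice contributes ∫ 8/(27*t**3)·t^(s-1) dt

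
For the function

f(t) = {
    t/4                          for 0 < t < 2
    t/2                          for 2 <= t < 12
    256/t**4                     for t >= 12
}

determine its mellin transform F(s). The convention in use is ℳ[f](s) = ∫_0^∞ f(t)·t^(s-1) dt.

remove the common scale on t first: t/2 on [0, 1); t on [1, 6); 16/t**4 on [6, ∞)
peel off the common scale on t: t on [0, 1/2); 2*t on [1/2, 3); t**(-4) on [3, ∞)
breakpoints 2, 12: one integral from each of the 3 segments
on [0, 2): add ∫ t/4·t^(s-1) dt
∫ over [2, 12) of t/2·t^(s-1) joins the sum
the [12, ∞) slice contributes ∫ 256/t**4·t^(s-1) dt

(970*12**s*s - 3890*12**s - 81*2**s*s + 324*2**s)/(162*(s**2 - 3*s - 4))
  -1 < Re(s) < 4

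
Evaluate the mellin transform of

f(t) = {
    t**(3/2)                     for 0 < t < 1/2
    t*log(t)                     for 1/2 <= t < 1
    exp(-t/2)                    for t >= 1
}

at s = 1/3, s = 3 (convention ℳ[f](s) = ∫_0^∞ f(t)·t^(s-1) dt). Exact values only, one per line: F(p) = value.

F(1/3) = 2**(2/3)*(-198*2**(1/3) + 48*sqrt(2) + 132*log(2) + 99 + 352*2**(2/3)*uppergamma(1/3, 1/2))/704
F(3) = -15/256 + sqrt(2)/144 + log(2)/64 + 26*exp(-1/2)

breakpoints 1/2, 1: one integral from each of the 3 segments
[0, 1/2) adds the kernel integral of t**(3/2)
for t in [1/2, 1): the term is ∫ t*log(t)·t^(s-1)
over [1, ∞), the kernel integral of exp(-t/2) enters the sum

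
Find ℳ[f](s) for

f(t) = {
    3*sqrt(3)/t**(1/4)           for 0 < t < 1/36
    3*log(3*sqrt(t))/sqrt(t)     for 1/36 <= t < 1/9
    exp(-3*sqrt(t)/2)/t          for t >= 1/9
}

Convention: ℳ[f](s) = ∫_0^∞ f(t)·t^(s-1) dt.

back out the shared t-power: 3*sqrt(3)*t**(3/4) on [0, 1/36); 3*sqrt(t)*log(3*sqrt(t)) on [1/36, 1/9); exp(-3*sqrt(t)/2) on [1/9, ∞)
the power substitution comes off first: 3*sqrt(3)*t**(3/2) on [0, 1/6); 3*t*log(3*t) on [1/6, 1/3); exp(-3*t/2) on [1/3, ∞)
strip the common scale on t: t**(3/2) on [0, 1/2); t*log(t) on [1/2, 1); exp(-t/2) on [1, ∞)
split f at 1/36, 1/9: ℳ[f](s) collects 3 kernel integrals
segment 0 to 1/36 holds 3*sqrt(3)/t**(1/4); add its integral
on [1/36, 1/9) integrate f = 3*log(3*sqrt(t))/sqrt(t) against the kernel
between 1/9 and ∞ the integrand is exp(-3*sqrt(t)/2)/t·t^(s-1)

9*(2**(4*s)*(4*s - 1)*(4*s + 4*(s - 1)**2 - 3)*uppergamma(2*s - 2, 1/2) + 4*2**(2*s)*(1 - 4*s) + 32*s + 16*(s - 1)*(4*s - 1)*log(2) + 8*(4*s - 1)*log(2) + 8*sqrt(2)*(4*s + 4*(s - 1)**2 - 3) - 8)/(2*6**(2*s)*(4*s - 1)*(4*s + 4*(s - 1)**2 - 3))
  Re(s) > 1/4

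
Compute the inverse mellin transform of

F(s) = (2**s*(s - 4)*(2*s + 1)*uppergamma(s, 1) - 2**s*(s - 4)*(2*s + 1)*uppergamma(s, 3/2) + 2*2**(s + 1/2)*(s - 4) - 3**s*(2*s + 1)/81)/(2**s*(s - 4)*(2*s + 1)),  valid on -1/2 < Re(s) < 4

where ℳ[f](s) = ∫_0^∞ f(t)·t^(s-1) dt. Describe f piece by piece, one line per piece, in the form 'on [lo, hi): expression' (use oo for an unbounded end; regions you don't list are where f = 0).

back out the common scale on t: sqrt(t) on [0, 2); exp(-t/2) on [2, 3); t**(-4) on [3, ∞)
the 3 pieces separated at 1, 3/2 each add one integral
[0, 1) adds the kernel integral of sqrt(2)*sqrt(t)
the [1, 3/2) slice contributes ∫ exp(-t)·t^(s-1) dt
segment [3/2, ∞) carries 1/(16*t**4); integrate it

on [0, 1): sqrt(2)*sqrt(t)
on [1, 3/2): exp(-t)
on [3/2, oo): 1/(16*t**4)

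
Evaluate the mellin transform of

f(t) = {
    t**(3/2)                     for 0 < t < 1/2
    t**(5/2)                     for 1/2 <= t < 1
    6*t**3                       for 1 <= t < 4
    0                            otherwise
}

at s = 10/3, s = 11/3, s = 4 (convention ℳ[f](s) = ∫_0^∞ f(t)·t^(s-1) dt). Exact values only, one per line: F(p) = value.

F(10/3) = -516/665 + 123*2**(1/6)/32480 + 73728*2**(2/3)/19
F(11/3) = -273/370 + 129*2**(5/6)/73408 + 36864*2**(1/3)/5
F(4) = 15*sqrt(2)/9152 + 1277888/91

summing 3 kernel integrals split by 1/2, 1 yields ℳ[f](s)
∫ over [0, 1/2) of t**(3/2)·t^(s-1) joins the sum
between 1/2 and 1 the integrand is t**(5/2)·t^(s-1)
for t in [1, 4): the term is ∫ 6*t**3·t^(s-1)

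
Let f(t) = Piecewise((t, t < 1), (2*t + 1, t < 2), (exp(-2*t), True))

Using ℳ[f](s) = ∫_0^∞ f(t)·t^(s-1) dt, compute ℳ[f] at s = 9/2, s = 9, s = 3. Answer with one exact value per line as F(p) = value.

F(9/2) = (sqrt(2)*(10395*sqrt(pi)*exp(4)*erfc(2) + 532620)/50688 + (-20480 + 770048*sqrt(2))*exp(4)/50688)*exp(-4)
F(9) = 16831*exp(-4)/4 + 23533/90
F(3) = 13*exp(-4)/4 + 121/12

split f at 1, 2: ℳ[f](s) collects 3 kernel integrals
the [0, 1) slice contributes ∫ t·t^(s-1) dt
over [1, 2), the kernel integral of (2*t + 1) enters the sum
segment [2, ∞) carries exp(-2*t); integrate it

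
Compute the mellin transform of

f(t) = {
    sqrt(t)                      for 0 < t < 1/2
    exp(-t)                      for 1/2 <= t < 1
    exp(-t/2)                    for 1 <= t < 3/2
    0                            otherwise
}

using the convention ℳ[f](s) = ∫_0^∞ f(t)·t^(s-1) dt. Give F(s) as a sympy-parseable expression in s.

(2**s*(2*s + 1)*uppergamma(s, 1/2) - 2**s*(2*s + 1)*uppergamma(s, 1) + 4**s*(2*s + 1)*uppergamma(s, 1/2) - 4**s*(2*s + 1)*uppergamma(s, 3/4) + sqrt(2))/(2**s*(2*s + 1))
  Re(s) > -1/2

integrate the 3 segments split at 1/2, 1, then add the results
segment 0 to 1/2 holds sqrt(t); add its integral
∫ over [1/2, 1) of exp(-t)·t^(s-1) joins the sum
segment [1, 3/2) carries exp(-t/2); integrate it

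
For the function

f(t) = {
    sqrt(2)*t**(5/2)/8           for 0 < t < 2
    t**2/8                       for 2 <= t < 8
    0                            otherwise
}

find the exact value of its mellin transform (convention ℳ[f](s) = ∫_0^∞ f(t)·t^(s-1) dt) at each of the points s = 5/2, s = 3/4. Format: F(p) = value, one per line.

F(5/2) = 10256*sqrt(2)/45
F(3/4) = 2*2**(3/4)*(9 + 416*sqrt(2))/143

reversing the common scale on t: t**(5/2) on [0, 1); t**2/2 on [1, 4)
invert the shared t-power to get sqrt(t) on [0, 1); 1/2 on [1, 4)
reversing the power substitution: t on [0, 1); 1/2 on [1, 2)
integrate the 2 segments split at 2, then add the results
∫ over [0, 2) of sqrt(2)*t**(5/2)/8·t^(s-1) joins the sum
piece [2, 8): integrate t**2/8 against the kernel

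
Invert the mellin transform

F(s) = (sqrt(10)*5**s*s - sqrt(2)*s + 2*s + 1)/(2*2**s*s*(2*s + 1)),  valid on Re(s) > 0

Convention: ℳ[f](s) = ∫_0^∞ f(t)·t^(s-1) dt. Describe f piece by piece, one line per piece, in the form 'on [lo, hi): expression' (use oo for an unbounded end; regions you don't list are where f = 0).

on [0, 1/2): 1/2
on [1/2, 5/2): sqrt(t)/2

split f at 1/2: ℳ[f](s) collects 2 kernel integrals
segment 0 to 1/2 holds 1/2; add its integral
over [1/2, 5/2), the kernel integral of sqrt(t)/2 enters the sum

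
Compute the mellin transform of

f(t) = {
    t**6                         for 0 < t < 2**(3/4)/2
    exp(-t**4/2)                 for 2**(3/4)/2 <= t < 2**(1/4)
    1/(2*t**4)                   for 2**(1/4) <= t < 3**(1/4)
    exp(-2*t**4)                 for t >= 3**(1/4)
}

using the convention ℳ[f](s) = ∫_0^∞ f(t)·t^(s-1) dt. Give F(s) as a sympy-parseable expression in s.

reversing the power substitution: t**3 on [0, sqrt(2)/2); exp(-t**2/2) on [sqrt(2)/2, sqrt(2)); 1/(2*t**2) on [sqrt(2), sqrt(3)); …
back out the power substitution: t**(3/2) on [0, 1/2); exp(-t/2) on [1/2, 2); 1/(2*t) on [2, 3); …
slice at 2**(3/4)/2, 2**(1/4), 3**(1/4), transform all 4 pieces, and sum them
for t in [0, 2**(3/4)/2): the term is ∫ t**6·t^(s-1)
piece [2**(3/4)/2, 2**(1/4)): integrate exp(-t**4/2) against the kernel
on [2**(1/4), 3**(1/4)): add ∫ 1/(2*t**4)·t^(s-1) dt
[3**(1/4), ∞) adds the kernel integral of exp(-2*t**4)

(sqrt(2)*3**(3/4)/6)**s*(3*24**(s/4)*(s - 4)*(s + 6)*uppergamma(s/4, 1/4) + 3*6**(s/4)*(s - 4)*(s + 6)*uppergamma(s/4, 6) + 3*sqrt(2)*6**(s/4)*(s - 4) + 2*6**(s/2)*(s + 6) - 3*(2**(3/4)*3**(1/4))**s*(s - 4)*(s + 6)*uppergamma(s/4, 1) - 3*(2**(3/4)*3**(1/4))**s*(s + 6))/(12*(s - 4)*(s + 6))
  Re(s) > -6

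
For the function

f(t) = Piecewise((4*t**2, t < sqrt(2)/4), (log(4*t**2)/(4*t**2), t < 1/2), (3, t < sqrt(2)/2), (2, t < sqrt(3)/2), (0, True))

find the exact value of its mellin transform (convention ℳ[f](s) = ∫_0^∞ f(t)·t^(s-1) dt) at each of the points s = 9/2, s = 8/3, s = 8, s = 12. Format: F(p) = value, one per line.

peel off the common scale on t: t**2 on [0, sqrt(2)/2); log(t**2)/t**2 on [sqrt(2)/2, 1); 3 on [1, sqrt(2)); …
undo the power substitution: t on [0, 1/2); log(t)/t on [1/2, 1); 3 on [1, 2); …
cuts at sqrt(2)/4, 1/2, sqrt(2)/2: linearity sums the 4 kernel integrals
for t in [0, sqrt(2)/4): the term is ∫ 4*t**2·t^(s-1)
∫ log(4*t**2)/(4*t**2)·t^(s-1) over [sqrt(2)/4, 1/2)
piece [1/2, sqrt(2)/2): integrate 3 against the kernel
[sqrt(2)/2, sqrt(3)/2) adds the kernel integral of 2

F(9/2) = 2**(1/4)*(-11544*2**(1/4) + 2340*log(2) + 2097 + 10400*sqrt(2) + 46800*6**(1/4))/374400
F(8/3) = -45*2**(1/3)/64 + 3*log(2)/16 + 3*2**(2/3)/32 + 9*6**(1/3)/32 + 255/448
F(8) = log(2)/12288 + 62869/737280
F(12) = log(2)/1310720 + 17010271/550502400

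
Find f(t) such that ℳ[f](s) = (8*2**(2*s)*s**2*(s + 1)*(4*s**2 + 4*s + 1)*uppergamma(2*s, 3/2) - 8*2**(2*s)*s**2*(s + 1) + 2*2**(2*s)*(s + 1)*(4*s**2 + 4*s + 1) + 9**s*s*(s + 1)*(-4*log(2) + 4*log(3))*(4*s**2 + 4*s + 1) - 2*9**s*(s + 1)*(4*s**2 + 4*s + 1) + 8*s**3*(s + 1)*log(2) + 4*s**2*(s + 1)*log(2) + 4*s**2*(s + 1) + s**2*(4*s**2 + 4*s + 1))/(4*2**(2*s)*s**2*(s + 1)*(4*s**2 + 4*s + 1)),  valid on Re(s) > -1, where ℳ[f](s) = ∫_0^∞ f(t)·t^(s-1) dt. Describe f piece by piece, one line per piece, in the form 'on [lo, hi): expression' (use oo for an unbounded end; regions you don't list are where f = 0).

on [0, 1/4): t
on [1/4, 1): sqrt(t)*log(sqrt(t))
on [1, 9/4): log(sqrt(t))
on [9/4, oo): exp(-sqrt(t))

undo the power substitution: t**2 on [0, 1/2); t*log(t) on [1/2, 1); log(t) on [1, 3/2); …
summing 4 kernel integrals split by 1/4, 1, 9/4 yields ℳ[f](s)
the [0, 1/4) slice contributes ∫ t·t^(s-1) dt
the [1/4, 1) slice contributes ∫ sqrt(t)*log(sqrt(t))·t^(s-1) dt
segment 1 to 9/4 holds log(sqrt(t)); add its integral
segment [9/4, ∞) carries exp(-sqrt(t)); integrate it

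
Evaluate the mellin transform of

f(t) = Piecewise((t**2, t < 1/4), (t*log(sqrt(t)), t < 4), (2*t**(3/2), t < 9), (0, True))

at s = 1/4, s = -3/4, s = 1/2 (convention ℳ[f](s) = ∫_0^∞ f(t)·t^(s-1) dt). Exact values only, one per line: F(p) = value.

F(1/4) = sqrt(2)*(-130649 + 41580*log(2) + 194400*sqrt(6))/12600
F(-3/4) = sqrt(2)*(-277 + 180*log(2) + 120*sqrt(6))/30
F(1/2) = 65*log(2)/12 + 5061/80

the shared t-power comes off first: t on [0, 1/4); log(sqrt(t)) on [1/4, 4); 2*sqrt(t) on [4, 9)
remove the power substitution first: t**2 on [0, 1/2); log(t) on [1/2, 2); 2*t on [2, 3)
treat the 3 regions marked off by 1/4, 4 separately and sum
the [0, 1/4) slice contributes ∫ t**2·t^(s-1) dt
between 1/4 and 4 the integrand is t*log(sqrt(t))·t^(s-1)
segment [4, 9) carries 2*t**(3/2); integrate it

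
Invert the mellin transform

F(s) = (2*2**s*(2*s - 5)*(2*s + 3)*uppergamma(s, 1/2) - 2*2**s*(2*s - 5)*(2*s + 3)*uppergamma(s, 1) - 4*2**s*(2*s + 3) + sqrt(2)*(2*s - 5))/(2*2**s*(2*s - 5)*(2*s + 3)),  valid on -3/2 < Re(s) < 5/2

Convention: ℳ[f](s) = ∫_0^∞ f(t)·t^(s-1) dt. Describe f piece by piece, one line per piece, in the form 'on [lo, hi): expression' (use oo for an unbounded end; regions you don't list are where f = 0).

on [0, 1/2): t**(3/2)
on [1/2, 1): exp(-t)
on [1, oo): t**(-5/2)

cuts at 1/2, 1: linearity sums the 3 kernel integrals
segment [0, 1/2) carries t**(3/2); integrate it
on [1/2, 1) integrate f = exp(-t) against the kernel
segment [1, ∞) carries t**(-5/2); integrate it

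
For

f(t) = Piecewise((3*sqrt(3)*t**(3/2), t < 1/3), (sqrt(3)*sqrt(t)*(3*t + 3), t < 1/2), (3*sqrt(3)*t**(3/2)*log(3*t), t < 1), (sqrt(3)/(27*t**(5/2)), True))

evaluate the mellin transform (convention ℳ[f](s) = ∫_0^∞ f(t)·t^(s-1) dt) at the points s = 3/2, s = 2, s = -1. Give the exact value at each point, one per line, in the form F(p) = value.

peel off the common scale on t: t**(3/2) on [0, 1); sqrt(t)*(t + 3) on [1, 3/2); t**(3/2)*log(t) on [3/2, 3); …
peel off the shared t-power: t on [0, 1); t + 3 on [1, 3/2); t*log(t) on [3/2, 3); …
linearity at 1/3, 1/2, 1 turns ℳ[f](s) into 4 summed integrals
segment 0 to 1/3 holds 3*sqrt(3)*t**(3/2); add its integral
segment 1/3 to 1/2 holds sqrt(3)*sqrt(t)*(3*t + 3); add its integral
on [1/2, 1): add ∫ 3*sqrt(3)*t**(3/2)*log(3*t)·t^(s-1) dt
piece [1, ∞): integrate sqrt(3)/(27*t**(5/2)) against the kernel

F(3/2) = sqrt(3)*(17 + 27*log(2) + 189*log(3))/216
F(2) = -226*sqrt(3)/1323 - 3*sqrt(6)*log(3)/56 - 2/15 + 3*sqrt(6)*log(2)/56 + 429*sqrt(6)/1960 + 6*sqrt(3)*log(3)/7
F(-1) = -2266*sqrt(3)/189 + 3*sqrt(6) + log(2**(3*sqrt(6))*3**(-3*sqrt(6) + 6*sqrt(3))) + 18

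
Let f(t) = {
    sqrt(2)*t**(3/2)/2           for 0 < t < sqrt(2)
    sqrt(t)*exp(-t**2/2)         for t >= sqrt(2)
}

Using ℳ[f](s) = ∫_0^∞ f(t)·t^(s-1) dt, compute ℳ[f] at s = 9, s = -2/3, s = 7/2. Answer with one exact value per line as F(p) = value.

F(9) = 2**(3/4)*(32/21 + 8*uppergamma(19/4, 1))
F(-2/3) = 2**(11/12)*(5*uppergamma(-1/12, 1) + 12)/20
F(7/2) = 4/5 + 4*exp(-1)

the shared t-power comes off first: sqrt(2)*t/2 on [0, sqrt(2)); exp(-t**2/2) on [sqrt(2), ∞)
undo the power substitution: sqrt(2)*sqrt(t)/2 on [0, 2); exp(-t/2) on [2, ∞)
strip the common scale on t: sqrt(t) on [0, 1); exp(-t) on [1, ∞)
integrate the 2 segments split at sqrt(2), then add the results
on [0, sqrt(2)): add ∫ sqrt(2)*t**(3/2)/2·t^(s-1) dt
segment [sqrt(2), ∞) carries sqrt(t)*exp(-t**2/2); integrate it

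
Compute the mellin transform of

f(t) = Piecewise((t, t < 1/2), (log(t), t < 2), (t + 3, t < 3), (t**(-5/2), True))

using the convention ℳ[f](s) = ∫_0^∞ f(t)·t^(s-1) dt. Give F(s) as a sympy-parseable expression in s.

along the cuts 1/2, 2, 3, ℳ[f](s) splits into 4 integrals
segment [0, 1/2) carries t; integrate it
between 1/2 and 2 the integrand is log(t)·t^(s-1)
segment 2 to 3 holds (t + 3); add its integral
on [3, ∞) integrate f = t**(-5/2) against the kernel

(-270*2**(2*s)*s**2*(2*s - 5) + 54*2**(2*s)*s*(s + 1)*(2*s - 5)*log(2) - 162*2**(2*s)*s*(2*s - 5) - 54*2**(2*s)*(s + 1)*(2*s - 5) - 4*sqrt(3)*6**s*s**2*(s + 1) + 324*6**s*s**2*(2*s - 5) + 162*6**s*s*(2*s - 5) + 27*s**2*(2*s - 5) + 54*s*(s + 1)*(2*s - 5)*log(2) + (2*s - 5)*(54*s + 54))/(54*2**s*s**2*(s + 1)*(2*s - 5))
  -1 < Re(s) < 5/2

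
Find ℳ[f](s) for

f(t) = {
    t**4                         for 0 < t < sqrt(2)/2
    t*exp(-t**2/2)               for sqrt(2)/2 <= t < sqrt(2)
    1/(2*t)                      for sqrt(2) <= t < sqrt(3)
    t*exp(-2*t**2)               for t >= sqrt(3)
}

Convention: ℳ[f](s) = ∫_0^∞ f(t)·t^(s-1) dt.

remove the shared t-power first: t**3 on [0, sqrt(2)/2); exp(-t**2/2) on [sqrt(2)/2, sqrt(2)); 1/(2*t**2) on [sqrt(2), sqrt(3)); …
reversing the power substitution: t**(3/2) on [0, 1/2); exp(-t/2) on [1/2, 2); 1/(2*t) on [2, 3); …
breakpoints sqrt(2)/2, sqrt(2), sqrt(3): one integral from each of the 4 segments
over [0, sqrt(2)/2), the kernel integral of t**4 enters the sum
for t in [sqrt(2)/2, sqrt(2)): the term is ∫ t*exp(-t**2/2)·t^(s-1)
for t in [sqrt(2), sqrt(3)): the term is ∫ 1/(2*t)·t^(s-1)
segment [sqrt(3), ∞) carries t*exp(-2*t**2); integrate it

12**(1/2 - s/2)*(-4*2**s*6**(s/2 + 1/2)*(s - 1)*(s + 4)*uppergamma(s/2 + 1/2, 1) - 2*2**s*6**(s/2 + 1/2)*(s + 4) + 2*24**(s/2 + 1/2)*(s - 1)*(s + 4)*uppergamma(s/2 + 1/2, 1/4) + 4*6**s*(s + 4) + 2*6**(s/2 + 1/2)*(s - 1)*(s + 4)*uppergamma(s/2 + 1/2, 6) + sqrt(2)*6**(s/2 + 1/2)*(s - 1))/(48*(s - 1)*(s + 4))
  Re(s) > -4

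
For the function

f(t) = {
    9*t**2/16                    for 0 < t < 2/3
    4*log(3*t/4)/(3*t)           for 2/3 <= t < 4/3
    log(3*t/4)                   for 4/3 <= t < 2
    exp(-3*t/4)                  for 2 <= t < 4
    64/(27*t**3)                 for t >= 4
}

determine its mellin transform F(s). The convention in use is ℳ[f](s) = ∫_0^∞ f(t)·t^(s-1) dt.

2**s*(108*2**s*s**2*(s - 3)*(s + 2)*(s**2 - 2*s + 1)*uppergamma(s, 3/2) - 108*2**s*s**2*(s - 3)*(s + 2)*(s**2 - 2*s + 1)*uppergamma(s, 3) - 108*2**s*s**2*(s - 3)*(s + 2) + 108*2**s*(s - 3)*(s + 2)*(s**2 - 2*s + 1) - 108*3**s*s*(s - 3)*(s + 2)*(s**2 - 2*s + 1)*log(2) + 108*3**s*s*(s - 3)*(s + 2)*(s**2 - 2*s + 1)*log(3) - 108*3**s*(s - 3)*(s + 2)*(s**2 - 2*s + 1) - 4*6**s*s**2*(s + 2)*(s**2 - 2*s + 1) + 216*s**3*(s - 3)*(s + 2)*log(2) - 216*s**2*(s - 3)*(s + 2)*log(2) + 216*s**2*(s - 3)*(s + 2) + 27*s**2*(s - 3)*(s**2 - 2*s + 1))/(108*3**s*s**2*(s - 3)*(s + 2)*(s**2 - 2*s + 1))
  -2 < Re(s) < 3

peel off the common scale on t: 9*t**2/4 on [0, 1/3); 2*log(3*t/2)/(3*t) on [1/3, 2/3); log(3*t/2) on [2/3, 1); …
the common scale on t comes off first: t**2 on [0, 1/2); log(t)/t on [1/2, 1); log(t) on [1, 3/2); …
treat the 5 regions marked off by 2/3, 4/3, 2, 4 separately and sum
on [0, 2/3) integrate f = 9*t**2/16 against the kernel
segment [2/3, 4/3) carries 4*log(3*t/4)/(3*t); integrate it
∫ over [4/3, 2) of log(3*t/4)·t^(s-1) joins the sum
the [2, 4) slice contributes ∫ exp(-3*t/4)·t^(s-1) dt
segment 4 to ∞ holds 64/(27*t**3); add its integral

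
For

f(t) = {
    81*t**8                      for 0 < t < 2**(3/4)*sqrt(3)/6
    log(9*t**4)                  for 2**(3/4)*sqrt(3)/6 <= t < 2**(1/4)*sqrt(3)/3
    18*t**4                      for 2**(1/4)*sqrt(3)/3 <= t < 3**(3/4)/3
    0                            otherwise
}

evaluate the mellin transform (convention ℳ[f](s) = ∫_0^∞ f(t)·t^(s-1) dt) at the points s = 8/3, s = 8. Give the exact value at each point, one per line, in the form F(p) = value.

F(8/3) = 2**(1/3)*3**(2/3)*(-496*2**(1/3) + 125 + log(2**(80 + 160*2**(1/3))) + 192*6**(2/3))/3840
F(8) = 17*log(2)/2592 + 2255/62208

reversing the power substitution: 81*t**4 on [0, sqrt(2)/6); log(9*t**2) on [sqrt(2)/6, sqrt(2)/3); 18*t**2 on [sqrt(2)/3, sqrt(3)/3)
back out the common scale on t: t**4 on [0, sqrt(2)/2); log(t**2) on [sqrt(2)/2, sqrt(2)); 2*t**2 on [sqrt(2), sqrt(3))
reversing the power substitution: t**2 on [0, 1/2); log(t) on [1/2, 2); 2*t on [2, 3)
the 3 pieces separated at 2**(3/4)*sqrt(3)/6, 2**(1/4)*sqrt(3)/3 each add one integral
piece [0, 2**(3/4)*sqrt(3)/6): integrate 81*t**8 against the kernel
piece [2**(3/4)*sqrt(3)/6, 2**(1/4)*sqrt(3)/3): integrate log(9*t**4) against the kernel
segment [2**(1/4)*sqrt(3)/3, 3**(3/4)/3) carries 18*t**4; integrate it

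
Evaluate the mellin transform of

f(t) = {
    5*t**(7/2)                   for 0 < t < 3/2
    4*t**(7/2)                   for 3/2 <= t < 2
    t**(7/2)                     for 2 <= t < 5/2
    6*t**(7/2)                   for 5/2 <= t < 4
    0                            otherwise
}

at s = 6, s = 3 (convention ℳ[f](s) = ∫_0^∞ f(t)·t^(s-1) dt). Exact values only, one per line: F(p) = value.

along the cuts 3/2, 2, 5/2, ℳ[f](s) splits into 4 integrals
[0, 3/2) adds the kernel integral of 5*t**(7/2)
segment [3/2, 2) carries 4*t**(7/2); integrate it
the [2, 5/2) slice contributes ∫ t**(7/2)·t^(s-1) dt
the [5/2, 4) slice contributes ∫ 6*t**(7/2)·t^(s-1) dt

F(6) = -9765625*sqrt(10)/9728 + 19683*sqrt(6)/9728 + 3072*sqrt(2)/19 + 6291456/19
F(3) = -78125*sqrt(10)/832 + 729*sqrt(6)/832 + 384*sqrt(2)/13 + 98304/13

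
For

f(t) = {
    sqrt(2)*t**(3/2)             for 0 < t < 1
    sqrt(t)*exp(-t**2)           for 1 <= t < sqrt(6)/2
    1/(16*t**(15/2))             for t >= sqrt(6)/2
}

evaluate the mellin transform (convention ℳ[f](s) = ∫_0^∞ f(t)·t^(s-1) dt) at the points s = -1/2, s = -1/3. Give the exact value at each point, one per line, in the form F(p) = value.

peel off the shared t-power: sqrt(2)*t on [0, 1); exp(-t**2) on [1, sqrt(6)/2); 1/(16*t**8) on [sqrt(6)/2, ∞)
remove the power substitution first: sqrt(2)*sqrt(t) on [0, 1); exp(-t) on [1, 3/2); 1/(16*t**4) on [3/2, ∞)
back out the common scale on t: sqrt(t) on [0, 2); exp(-t/2) on [2, 3); t**(-4) on [3, ∞)
f breaks at 1, sqrt(6)/2 into 3 integrals to sum
[0, 1) adds the kernel integral of sqrt(2)*t**(3/2)
[1, sqrt(6)/2) adds the kernel integral of sqrt(t)*exp(-t**2)
between sqrt(6)/2 and ∞ the integrand is 1/(16*t**(15/2))·t^(s-1)

F(-1/2) = Ei(-3/2)/2 + 1/648 - Ei(-1)/2 + sqrt(2)
F(-1/3) = -uppergamma(1/12, 3/2)/2 + 2**(11/12)*3**(1/12)/1269 + uppergamma(1/12, 1)/2 + 6*sqrt(2)/7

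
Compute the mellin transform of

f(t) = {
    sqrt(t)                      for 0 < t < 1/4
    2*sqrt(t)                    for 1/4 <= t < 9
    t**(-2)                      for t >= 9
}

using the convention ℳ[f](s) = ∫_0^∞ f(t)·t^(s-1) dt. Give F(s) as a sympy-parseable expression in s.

undo the power substitution: t on [0, 1/2); 2*t on [1/2, 3); t**(-4) on [3, ∞)
split f at 1/4, 9: ℳ[f](s) collects 3 kernel integrals
over [0, 1/4), the kernel integral of sqrt(t) enters the sum
over [1/4, 9), the kernel integral of 2*sqrt(t) enters the sum
between 9 and ∞ the integrand is t**(-2)·t^(s-1)

(-36**s*(2*s + 1) + 972*6**(2*s)*(s - 2) - 81*s + 162)/(81*4**s*(s - 2)*(2*s + 1))
  -1/2 < Re(s) < 2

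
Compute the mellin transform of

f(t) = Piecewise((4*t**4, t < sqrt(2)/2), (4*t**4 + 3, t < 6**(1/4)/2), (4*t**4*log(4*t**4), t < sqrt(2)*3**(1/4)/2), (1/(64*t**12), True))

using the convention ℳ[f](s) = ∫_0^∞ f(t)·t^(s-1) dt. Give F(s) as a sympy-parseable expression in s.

strip the power substitution: 4*t**2 on [0, 1/2); 4*t**2 + 3 on [1/2, sqrt(6)/4); 4*t**2*log(4*t**2) on [sqrt(6)/4, sqrt(3)/2); …
back out the common scale on t: t**2 on [0, 1); t**2 + 3 on [1, sqrt(6)/2); t**2*log(t**2) on [sqrt(6)/2, sqrt(3)); …
strip the power substitution: t on [0, 1); t + 3 on [1, 3/2); t*log(t) on [3/2, 3); …
breakpoints sqrt(2)/2, 6**(1/4)/2, sqrt(2)*3**(1/4)/2: one integral from each of the 4 segments
∫ over [0, sqrt(2)/2) of 4*t**4·t^(s-1) joins the sum
piece [sqrt(2)/2, 6**(1/4)/2): integrate (4*t**4 + 3) against the kernel
piece [6**(1/4)/2, sqrt(2)*3**(1/4)/2): integrate 4*t**4*log(4*t**4) against the kernel
on [sqrt(2)*3**(1/4)/2, ∞): add ∫ 1/(64*t**12)·t^(s-1) dt

(-81*2**(s/4)*s*(s/4 - 3)*(s**2/16 + s/2 + 1)/2 - 162*2**(s/4)*(s/4 - 3)*(s**2/16 + s/2 + 1) - 81*3**(s/4)*s**2*(s/4 - 3)*(s/4 + 1)*log(3)/16 + 81*3**(s/4)*s**2*(s/4 - 3)*(s/4 + 1)*log(2)/16 - 81*3**(s/4)*s*(s/4 - 3)*(s/4 + 1)*log(3)/4 + 81*3**(s/4)*s*(s/4 - 3)*(s/4 + 1)*log(2)/4 + 81*3**(s/4)*s*(s/4 - 3)*(s/4 + 1)/4 + 243*3**(s/4)*s*(s/4 - 3)*(s**2/16 + s/2 + 1)/4 + 162*3**(s/4)*(s/4 - 3)*(s**2/16 + s/2 + 1) + 81*6**(s/4)*s**2*(s/4 - 3)*(s/4 + 1)*log(3)/8 - 81*6**(s/4)*s*(s/4 - 3)*(s/4 + 1)/2 + 81*6**(s/4)*s*(s/4 - 3)*(s/4 + 1)*log(3)/2 - 6**(s/4)*s*(s/4 + 1)*(s**2/16 + s/2 + 1)/2)/(54*2**(3*s/4)*s*(s/4 - 3)*(s/4 + 1)*(s**2/16 + s/2 + 1))
  -4 < Re(s) < 12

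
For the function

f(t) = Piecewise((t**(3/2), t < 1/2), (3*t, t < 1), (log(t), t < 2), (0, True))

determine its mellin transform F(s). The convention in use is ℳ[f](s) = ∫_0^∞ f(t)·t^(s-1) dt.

decompose at 1/2, 1; ℳ[f](s) sums the 3 pieces' integrals
[0, 1/2) adds the kernel integral of t**(3/2)
on [1/2, 1) integrate f = 3*t against the kernel
∫ log(t)·t^(s-1) over [1, 2)

(-2*2**(2*s)*(s + 1)*(2*s + 3) + 6*2**s*s**2*(2*s + 3) + 2*2**s*(s + 1)*(2*s + 3) + 4**s*s*(s + 1)*(2*s + 3)*log(4) + sqrt(2)*s**2*(s + 1) - 3*s**2*(2*s + 3))/(2*2**s*s**2*(s + 1)*(2*s + 3))
  Re(s) > -3/2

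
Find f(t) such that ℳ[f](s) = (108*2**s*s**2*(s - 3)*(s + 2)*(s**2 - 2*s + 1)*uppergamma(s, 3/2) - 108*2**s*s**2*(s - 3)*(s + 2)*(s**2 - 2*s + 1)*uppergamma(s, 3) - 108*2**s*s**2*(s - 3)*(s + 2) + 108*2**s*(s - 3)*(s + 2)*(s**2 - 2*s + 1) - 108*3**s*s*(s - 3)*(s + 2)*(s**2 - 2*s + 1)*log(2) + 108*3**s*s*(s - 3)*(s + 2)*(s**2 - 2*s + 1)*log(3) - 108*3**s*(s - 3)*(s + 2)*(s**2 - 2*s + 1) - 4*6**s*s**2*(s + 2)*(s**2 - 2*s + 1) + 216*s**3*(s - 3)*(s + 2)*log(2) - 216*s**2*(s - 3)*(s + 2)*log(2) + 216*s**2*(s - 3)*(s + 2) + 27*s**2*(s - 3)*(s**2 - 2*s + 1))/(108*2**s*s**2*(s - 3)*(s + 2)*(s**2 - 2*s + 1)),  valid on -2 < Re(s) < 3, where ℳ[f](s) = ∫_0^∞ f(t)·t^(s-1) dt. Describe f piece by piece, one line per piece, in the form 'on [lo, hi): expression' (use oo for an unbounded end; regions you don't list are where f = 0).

linearity at 1/2, 1, 3/2, 3 turns ℳ[f](s) into 5 summed integrals
the [0, 1/2) slice contributes ∫ t**2·t^(s-1) dt
∫ log(t)/t·t^(s-1) over [1/2, 1)
the [1, 3/2) slice contributes ∫ log(t)·t^(s-1) dt
segment 3/2 to 3 holds exp(-t); add its integral
for t in [3, ∞): the term is ∫ t**(-3)·t^(s-1)

on [0, 1/2): t**2
on [1/2, 1): log(t)/t
on [1, 3/2): log(t)
on [3/2, 3): exp(-t)
on [3, oo): t**(-3)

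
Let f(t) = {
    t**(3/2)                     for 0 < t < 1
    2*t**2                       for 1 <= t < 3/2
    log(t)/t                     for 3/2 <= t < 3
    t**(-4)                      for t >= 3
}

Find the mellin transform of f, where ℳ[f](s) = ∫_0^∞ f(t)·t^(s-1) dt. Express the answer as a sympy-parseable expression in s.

decompose at 1, 3/2, 3; ℳ[f](s) sums the 4 pieces' integrals
segment [0, 1) carries t**(3/2); integrate it
piece [1, 3/2): integrate 2*t**2 against the kernel
∫ log(t)/t·t^(s-1) over [3/2, 3)
piece [3, ∞): integrate t**(-4) against the kernel

(324*2**s*(s - 4)*(s + 2)*(s**2 - 2*s + 1) - 324*2**s*(s - 4)*(2*s + 3)*(s**2 - 2*s + 1) - 108*3**s*s*(s - 4)*(s + 2)*(2*s + 3)*log(3) + 108*3**s*s*(s - 4)*(s + 2)*(2*s + 3)*log(2) - 108*3**s*(s - 4)*(s + 2)*(2*s + 3)*log(2) + 108*3**s*(s - 4)*(s + 2)*(2*s + 3) + 108*3**s*(s - 4)*(s + 2)*(2*s + 3)*log(3) + 729*3**s*(s - 4)*(2*s + 3)*(s**2 - 2*s + 1) + 54*6**s*s*(s - 4)*(s + 2)*(2*s + 3)*log(3) - 54*6**s*(s - 4)*(s + 2)*(2*s + 3)*log(3) - 54*6**s*(s - 4)*(s + 2)*(2*s + 3) - 2*6**s*(s + 2)*(2*s + 3)*(s**2 - 2*s + 1))/(162*2**s*(s - 4)*(s + 2)*(2*s + 3)*(s**2 - 2*s + 1))
  -3/2 < Re(s) < 4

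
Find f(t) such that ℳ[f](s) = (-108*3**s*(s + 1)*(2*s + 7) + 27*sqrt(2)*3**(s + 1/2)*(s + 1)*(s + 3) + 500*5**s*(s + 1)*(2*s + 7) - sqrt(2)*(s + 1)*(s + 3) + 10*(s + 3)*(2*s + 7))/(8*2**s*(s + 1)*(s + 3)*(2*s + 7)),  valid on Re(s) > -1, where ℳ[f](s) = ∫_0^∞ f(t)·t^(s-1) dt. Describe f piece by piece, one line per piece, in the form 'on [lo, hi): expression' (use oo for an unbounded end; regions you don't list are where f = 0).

split f at 1/2, 3/2: ℳ[f](s) collects 3 kernel integrals
[0, 1/2) adds the kernel integral of 5*t/2
on [1/2, 3/2): add ∫ t**(7/2)·t^(s-1) dt
on [3/2, 5/2) integrate f = 4*t**3 against the kernel

on [0, 1/2): 5*t/2
on [1/2, 3/2): t**(7/2)
on [3/2, 5/2): 4*t**3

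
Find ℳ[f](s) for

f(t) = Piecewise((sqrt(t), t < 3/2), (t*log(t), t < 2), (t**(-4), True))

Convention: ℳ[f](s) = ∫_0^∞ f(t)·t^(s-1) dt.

(-32*2**(2*s)*(s - 4)*(2*s + 1) + 3**s*s*(s - 4)*(2*s + 1)*(-24*log(3) + 24*log(2)) + 3**s*(s - 4)*(2*s + 1)*(-24*log(3) + 24*log(2)) + 24*3**s*(s - 4)*(2*s + 1) + 16*3**s*sqrt(6)*(s - 4)*(s**2 + 2*s + 1) + 32*4**s*s*(s - 4)*(2*s + 1)*log(2) + 32*4**s*(s - 4)*(2*s + 1)*log(2) - 4**s*(2*s + 1)*(s**2 + 2*s + 1))/(16*2**s*(s - 4)*(2*s + 1)*(s**2 + 2*s + 1))
  -1/2 < Re(s) < 4

decompose at 3/2, 2; ℳ[f](s) sums the 3 pieces' integrals
on [0, 3/2): add ∫ sqrt(t)·t^(s-1) dt
∫ over [3/2, 2) of t*log(t)·t^(s-1) joins the sum
segment [2, ∞) carries t**(-4); integrate it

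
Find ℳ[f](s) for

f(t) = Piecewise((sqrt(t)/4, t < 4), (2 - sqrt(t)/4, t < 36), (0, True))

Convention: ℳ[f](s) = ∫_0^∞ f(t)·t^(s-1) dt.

peel off the power substitution: t/4 on [0, 2); 2 - t/4 on [2, 6)
invert the common scale on t to get t/2 on [0, 1); 2 - t/2 on [1, 3)
back out the common scale on t: t on [0, 1/2); 2 - t on [1/2, 3/2)
split f at 4: ℳ[f](s) collects 2 kernel integrals
segment [0, 4) carries sqrt(t)/4; integrate it
over [4, 36), the kernel integral of (2 - sqrt(t)/4) enters the sum

4**s*(9**s*s + 2*9**s - 2*s - 2)/(s*(2*s + 1))
  Re(s) > -1/2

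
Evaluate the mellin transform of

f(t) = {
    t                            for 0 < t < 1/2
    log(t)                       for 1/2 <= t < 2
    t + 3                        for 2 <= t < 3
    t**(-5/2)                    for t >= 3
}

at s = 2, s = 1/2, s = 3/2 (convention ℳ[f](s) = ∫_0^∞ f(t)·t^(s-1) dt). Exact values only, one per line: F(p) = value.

cuts at 1/2, 2, 3: linearity sums the 4 kernel integrals
∫ t·t^(s-1) over [0, 1/2)
segment 1/2 to 2 holds log(t); add its integral
between 2 and 3 the integrand is (t + 3)·t^(s-1)
segment 3 to ∞ holds t**(-5/2); add its integral

F(2) = 2*sqrt(3)/3 + 17*log(2)/8 + 207/16
F(1/2) = sqrt(2)*(-330 + sqrt(2) + 108*log(2) + 144*sqrt(6))/36
F(3/2) = sqrt(2)*(-1139 + 30*sqrt(2) + 270*log(2) + 864*sqrt(6))/180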